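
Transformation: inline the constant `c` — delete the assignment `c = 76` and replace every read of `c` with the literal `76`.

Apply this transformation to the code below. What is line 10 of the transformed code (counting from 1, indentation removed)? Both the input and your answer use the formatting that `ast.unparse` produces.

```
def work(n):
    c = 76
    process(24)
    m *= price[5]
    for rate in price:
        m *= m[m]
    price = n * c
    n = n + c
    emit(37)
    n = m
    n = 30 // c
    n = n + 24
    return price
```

Transformed code:
def work(n):
    process(24)
    m *= price[5]
    for rate in price:
        m *= m[m]
    price = n * 76
    n = n + 76
    emit(37)
    n = m
    n = 30 // 76
    n = n + 24
    return price

n = 30 // 76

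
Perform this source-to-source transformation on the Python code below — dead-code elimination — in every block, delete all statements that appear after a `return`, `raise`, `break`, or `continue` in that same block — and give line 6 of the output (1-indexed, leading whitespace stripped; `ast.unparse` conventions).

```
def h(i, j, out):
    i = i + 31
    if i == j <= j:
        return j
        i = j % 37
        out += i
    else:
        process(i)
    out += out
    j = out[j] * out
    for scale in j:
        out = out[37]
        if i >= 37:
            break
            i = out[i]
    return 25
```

Transformed code:
def h(i, j, out):
    i = i + 31
    if i == j <= j:
        return j
    else:
        process(i)
    out += out
    j = out[j] * out
    for scale in j:
        out = out[37]
        if i >= 37:
            break
    return 25

process(i)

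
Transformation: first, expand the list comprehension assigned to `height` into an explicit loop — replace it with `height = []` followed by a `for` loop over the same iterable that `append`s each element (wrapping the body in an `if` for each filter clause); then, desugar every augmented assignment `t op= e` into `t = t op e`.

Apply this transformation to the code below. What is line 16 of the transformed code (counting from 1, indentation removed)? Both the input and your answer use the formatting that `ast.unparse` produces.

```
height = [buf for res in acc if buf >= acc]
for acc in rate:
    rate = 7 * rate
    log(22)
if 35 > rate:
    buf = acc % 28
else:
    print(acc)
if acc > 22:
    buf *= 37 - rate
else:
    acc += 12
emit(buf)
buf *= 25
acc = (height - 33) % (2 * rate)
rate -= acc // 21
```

Transformed code:
height = []
for res in acc:
    if buf >= acc:
        height.append(buf)
for acc in rate:
    rate = 7 * rate
    log(22)
if 35 > rate:
    buf = acc % 28
else:
    print(acc)
if acc > 22:
    buf = buf * (37 - rate)
else:
    acc = acc + 12
emit(buf)
buf = buf * 25
acc = (height - 33) % (2 * rate)
rate = rate - acc // 21

emit(buf)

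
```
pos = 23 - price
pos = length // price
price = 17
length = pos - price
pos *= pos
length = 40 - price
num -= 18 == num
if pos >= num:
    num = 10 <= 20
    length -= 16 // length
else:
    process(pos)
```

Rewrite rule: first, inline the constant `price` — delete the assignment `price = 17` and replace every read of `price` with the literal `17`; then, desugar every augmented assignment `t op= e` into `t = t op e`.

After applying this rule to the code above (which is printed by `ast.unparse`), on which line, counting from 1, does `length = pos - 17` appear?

Transformed code:
pos = 23 - 17
pos = length // 17
length = pos - 17
pos = pos * pos
length = 40 - 17
num = num - (18 == num)
if pos >= num:
    num = 10 <= 20
    length = length - 16 // length
else:
    process(pos)

3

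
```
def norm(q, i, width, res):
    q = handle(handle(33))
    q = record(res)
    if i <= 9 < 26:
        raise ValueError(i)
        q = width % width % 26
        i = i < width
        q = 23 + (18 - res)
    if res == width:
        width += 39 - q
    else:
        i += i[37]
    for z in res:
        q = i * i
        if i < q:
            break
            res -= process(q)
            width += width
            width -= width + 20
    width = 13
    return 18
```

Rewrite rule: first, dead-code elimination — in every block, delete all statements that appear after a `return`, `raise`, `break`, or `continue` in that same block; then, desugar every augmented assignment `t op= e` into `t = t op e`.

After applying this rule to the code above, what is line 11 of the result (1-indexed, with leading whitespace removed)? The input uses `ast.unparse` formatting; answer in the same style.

Transformed code:
def norm(q, i, width, res):
    q = handle(handle(33))
    q = record(res)
    if i <= 9 < 26:
        raise ValueError(i)
    if res == width:
        width = width + (39 - q)
    else:
        i = i + i[37]
    for z in res:
        q = i * i
        if i < q:
            break
    width = 13
    return 18

q = i * i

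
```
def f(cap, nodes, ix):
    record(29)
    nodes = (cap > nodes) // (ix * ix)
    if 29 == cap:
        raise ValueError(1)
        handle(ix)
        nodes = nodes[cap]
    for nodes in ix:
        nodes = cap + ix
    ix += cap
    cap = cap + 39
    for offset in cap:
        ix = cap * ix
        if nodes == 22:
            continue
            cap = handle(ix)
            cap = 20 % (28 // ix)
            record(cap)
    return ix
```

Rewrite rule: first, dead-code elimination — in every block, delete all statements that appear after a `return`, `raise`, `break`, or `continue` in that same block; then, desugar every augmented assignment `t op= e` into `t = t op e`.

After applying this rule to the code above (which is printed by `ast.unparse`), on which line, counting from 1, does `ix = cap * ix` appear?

Transformed code:
def f(cap, nodes, ix):
    record(29)
    nodes = (cap > nodes) // (ix * ix)
    if 29 == cap:
        raise ValueError(1)
    for nodes in ix:
        nodes = cap + ix
    ix = ix + cap
    cap = cap + 39
    for offset in cap:
        ix = cap * ix
        if nodes == 22:
            continue
    return ix

11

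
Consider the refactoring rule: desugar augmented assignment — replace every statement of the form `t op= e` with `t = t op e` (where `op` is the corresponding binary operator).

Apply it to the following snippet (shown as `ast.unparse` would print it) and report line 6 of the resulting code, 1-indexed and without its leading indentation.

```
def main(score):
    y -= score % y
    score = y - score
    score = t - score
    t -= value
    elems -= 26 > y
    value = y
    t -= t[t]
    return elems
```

elems = elems - (26 > y)

Transformed code:
def main(score):
    y = y - score % y
    score = y - score
    score = t - score
    t = t - value
    elems = elems - (26 > y)
    value = y
    t = t - t[t]
    return elems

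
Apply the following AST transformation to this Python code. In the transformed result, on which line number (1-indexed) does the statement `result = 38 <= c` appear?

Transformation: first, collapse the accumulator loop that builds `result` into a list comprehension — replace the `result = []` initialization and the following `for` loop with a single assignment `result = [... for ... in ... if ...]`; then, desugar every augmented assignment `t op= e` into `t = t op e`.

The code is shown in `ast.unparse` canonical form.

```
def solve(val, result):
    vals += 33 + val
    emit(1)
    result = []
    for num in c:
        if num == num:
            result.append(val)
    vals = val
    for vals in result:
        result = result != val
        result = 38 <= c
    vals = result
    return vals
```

Transformed code:
def solve(val, result):
    vals = vals + (33 + val)
    emit(1)
    result = [val for num in c if num == num]
    vals = val
    for vals in result:
        result = result != val
        result = 38 <= c
    vals = result
    return vals

8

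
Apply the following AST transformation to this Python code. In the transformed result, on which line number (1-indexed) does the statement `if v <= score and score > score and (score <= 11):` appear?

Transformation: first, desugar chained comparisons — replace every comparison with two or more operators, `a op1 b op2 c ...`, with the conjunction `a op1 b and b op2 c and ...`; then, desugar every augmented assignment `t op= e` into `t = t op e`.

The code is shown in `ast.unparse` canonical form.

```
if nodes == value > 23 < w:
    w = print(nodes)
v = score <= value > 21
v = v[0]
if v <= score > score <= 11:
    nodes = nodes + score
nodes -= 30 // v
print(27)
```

Transformed code:
if nodes == value and value > 23 and (23 < w):
    w = print(nodes)
v = score <= value and value > 21
v = v[0]
if v <= score and score > score and (score <= 11):
    nodes = nodes + score
nodes = nodes - 30 // v
print(27)

5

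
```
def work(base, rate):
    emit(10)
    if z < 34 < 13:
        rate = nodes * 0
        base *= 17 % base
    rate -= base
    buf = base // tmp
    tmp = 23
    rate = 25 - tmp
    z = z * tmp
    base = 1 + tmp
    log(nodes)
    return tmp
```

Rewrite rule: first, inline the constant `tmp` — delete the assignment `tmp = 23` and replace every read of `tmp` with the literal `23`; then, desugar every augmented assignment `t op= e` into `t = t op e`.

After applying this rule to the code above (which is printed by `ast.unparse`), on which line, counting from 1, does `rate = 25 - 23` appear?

8

Transformed code:
def work(base, rate):
    emit(10)
    if z < 34 < 13:
        rate = nodes * 0
        base = base * (17 % base)
    rate = rate - base
    buf = base // 23
    rate = 25 - 23
    z = z * 23
    base = 1 + 23
    log(nodes)
    return 23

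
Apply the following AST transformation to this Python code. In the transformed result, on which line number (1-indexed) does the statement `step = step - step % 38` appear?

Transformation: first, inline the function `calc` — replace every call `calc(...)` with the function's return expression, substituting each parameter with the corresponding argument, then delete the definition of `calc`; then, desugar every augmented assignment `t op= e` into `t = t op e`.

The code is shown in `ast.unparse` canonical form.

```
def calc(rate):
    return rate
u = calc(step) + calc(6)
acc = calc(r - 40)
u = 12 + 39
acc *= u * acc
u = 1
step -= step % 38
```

Transformed code:
u = step + 6
acc = r - 40
u = 12 + 39
acc = acc * (u * acc)
u = 1
step = step - step % 38

6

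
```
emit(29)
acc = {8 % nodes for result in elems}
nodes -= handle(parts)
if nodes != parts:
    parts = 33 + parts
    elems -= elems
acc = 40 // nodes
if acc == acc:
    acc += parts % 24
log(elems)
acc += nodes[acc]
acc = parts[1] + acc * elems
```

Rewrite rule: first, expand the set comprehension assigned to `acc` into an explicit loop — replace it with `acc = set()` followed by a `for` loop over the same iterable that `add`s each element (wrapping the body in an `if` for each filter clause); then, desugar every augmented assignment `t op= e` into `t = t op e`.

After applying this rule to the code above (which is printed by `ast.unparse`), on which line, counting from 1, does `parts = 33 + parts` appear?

Transformed code:
emit(29)
acc = set()
for result in elems:
    acc.add(8 % nodes)
nodes = nodes - handle(parts)
if nodes != parts:
    parts = 33 + parts
    elems = elems - elems
acc = 40 // nodes
if acc == acc:
    acc = acc + parts % 24
log(elems)
acc = acc + nodes[acc]
acc = parts[1] + acc * elems

7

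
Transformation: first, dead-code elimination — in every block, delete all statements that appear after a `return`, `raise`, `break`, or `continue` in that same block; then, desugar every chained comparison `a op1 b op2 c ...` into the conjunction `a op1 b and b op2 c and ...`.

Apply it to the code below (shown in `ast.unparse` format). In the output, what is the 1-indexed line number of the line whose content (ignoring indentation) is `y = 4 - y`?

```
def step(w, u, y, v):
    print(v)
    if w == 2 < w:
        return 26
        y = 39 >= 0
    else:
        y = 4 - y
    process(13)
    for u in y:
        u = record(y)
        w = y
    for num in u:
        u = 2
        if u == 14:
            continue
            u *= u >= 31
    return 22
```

6

Transformed code:
def step(w, u, y, v):
    print(v)
    if w == 2 and 2 < w:
        return 26
    else:
        y = 4 - y
    process(13)
    for u in y:
        u = record(y)
        w = y
    for num in u:
        u = 2
        if u == 14:
            continue
    return 22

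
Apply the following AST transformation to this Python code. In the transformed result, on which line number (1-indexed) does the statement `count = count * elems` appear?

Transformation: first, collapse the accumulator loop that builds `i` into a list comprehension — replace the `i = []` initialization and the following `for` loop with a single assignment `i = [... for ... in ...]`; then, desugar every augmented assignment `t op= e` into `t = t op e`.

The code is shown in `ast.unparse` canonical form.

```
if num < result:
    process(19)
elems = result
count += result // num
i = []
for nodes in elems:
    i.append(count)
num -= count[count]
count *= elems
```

Transformed code:
if num < result:
    process(19)
elems = result
count = count + result // num
i = [count for nodes in elems]
num = num - count[count]
count = count * elems

7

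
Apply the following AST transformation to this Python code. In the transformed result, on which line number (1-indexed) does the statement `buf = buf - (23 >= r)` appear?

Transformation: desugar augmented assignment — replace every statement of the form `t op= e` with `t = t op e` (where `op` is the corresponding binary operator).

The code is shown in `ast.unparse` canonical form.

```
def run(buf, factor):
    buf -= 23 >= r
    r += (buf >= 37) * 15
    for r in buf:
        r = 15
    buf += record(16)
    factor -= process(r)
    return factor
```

2

Transformed code:
def run(buf, factor):
    buf = buf - (23 >= r)
    r = r + (buf >= 37) * 15
    for r in buf:
        r = 15
    buf = buf + record(16)
    factor = factor - process(r)
    return factor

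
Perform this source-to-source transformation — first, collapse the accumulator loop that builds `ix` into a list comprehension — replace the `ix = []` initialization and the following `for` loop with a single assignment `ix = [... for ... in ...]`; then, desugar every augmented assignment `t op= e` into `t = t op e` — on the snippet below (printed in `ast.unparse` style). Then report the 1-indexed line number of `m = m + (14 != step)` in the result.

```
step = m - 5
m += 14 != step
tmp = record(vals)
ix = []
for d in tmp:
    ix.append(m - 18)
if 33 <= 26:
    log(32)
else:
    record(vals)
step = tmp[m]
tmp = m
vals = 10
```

Transformed code:
step = m - 5
m = m + (14 != step)
tmp = record(vals)
ix = [m - 18 for d in tmp]
if 33 <= 26:
    log(32)
else:
    record(vals)
step = tmp[m]
tmp = m
vals = 10

2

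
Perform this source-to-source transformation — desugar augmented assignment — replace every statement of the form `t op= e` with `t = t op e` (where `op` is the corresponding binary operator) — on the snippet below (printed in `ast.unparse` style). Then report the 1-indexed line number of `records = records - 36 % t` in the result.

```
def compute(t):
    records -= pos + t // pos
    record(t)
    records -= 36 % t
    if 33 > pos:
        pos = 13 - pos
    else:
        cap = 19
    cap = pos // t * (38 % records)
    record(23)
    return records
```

Transformed code:
def compute(t):
    records = records - (pos + t // pos)
    record(t)
    records = records - 36 % t
    if 33 > pos:
        pos = 13 - pos
    else:
        cap = 19
    cap = pos // t * (38 % records)
    record(23)
    return records

4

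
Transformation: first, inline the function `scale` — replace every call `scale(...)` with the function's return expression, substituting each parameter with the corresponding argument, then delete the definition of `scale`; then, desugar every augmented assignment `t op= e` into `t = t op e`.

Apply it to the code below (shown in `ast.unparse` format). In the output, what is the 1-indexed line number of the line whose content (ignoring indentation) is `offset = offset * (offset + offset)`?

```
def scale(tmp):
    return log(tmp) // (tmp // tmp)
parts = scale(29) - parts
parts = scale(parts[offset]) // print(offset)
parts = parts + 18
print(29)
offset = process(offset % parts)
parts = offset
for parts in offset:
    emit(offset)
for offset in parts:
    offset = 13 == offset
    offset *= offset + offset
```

Transformed code:
parts = log(29) // (29 // 29) - parts
parts = log(parts[offset]) // (parts[offset] // parts[offset]) // print(offset)
parts = parts + 18
print(29)
offset = process(offset % parts)
parts = offset
for parts in offset:
    emit(offset)
for offset in parts:
    offset = 13 == offset
    offset = offset * (offset + offset)

11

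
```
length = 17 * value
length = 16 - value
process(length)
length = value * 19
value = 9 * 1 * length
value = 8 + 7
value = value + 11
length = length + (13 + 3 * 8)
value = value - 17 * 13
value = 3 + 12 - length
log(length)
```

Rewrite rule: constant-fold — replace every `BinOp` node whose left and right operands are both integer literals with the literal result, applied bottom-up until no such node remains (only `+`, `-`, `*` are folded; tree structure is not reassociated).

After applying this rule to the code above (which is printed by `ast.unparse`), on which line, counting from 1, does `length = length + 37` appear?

8

Transformed code:
length = 17 * value
length = 16 - value
process(length)
length = value * 19
value = 9 * length
value = 15
value = value + 11
length = length + 37
value = value - 221
value = 15 - length
log(length)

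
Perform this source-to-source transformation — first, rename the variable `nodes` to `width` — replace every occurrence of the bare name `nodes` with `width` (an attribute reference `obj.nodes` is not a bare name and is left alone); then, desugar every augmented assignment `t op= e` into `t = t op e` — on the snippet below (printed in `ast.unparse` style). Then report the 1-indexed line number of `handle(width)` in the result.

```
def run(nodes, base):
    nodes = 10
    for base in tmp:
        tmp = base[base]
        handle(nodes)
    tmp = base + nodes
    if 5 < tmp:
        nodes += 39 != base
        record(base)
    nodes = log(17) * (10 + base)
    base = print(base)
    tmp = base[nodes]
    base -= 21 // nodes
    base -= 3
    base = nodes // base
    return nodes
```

5

Transformed code:
def run(width, base):
    width = 10
    for base in tmp:
        tmp = base[base]
        handle(width)
    tmp = base + width
    if 5 < tmp:
        width = width + (39 != base)
        record(base)
    width = log(17) * (10 + base)
    base = print(base)
    tmp = base[width]
    base = base - 21 // width
    base = base - 3
    base = width // base
    return width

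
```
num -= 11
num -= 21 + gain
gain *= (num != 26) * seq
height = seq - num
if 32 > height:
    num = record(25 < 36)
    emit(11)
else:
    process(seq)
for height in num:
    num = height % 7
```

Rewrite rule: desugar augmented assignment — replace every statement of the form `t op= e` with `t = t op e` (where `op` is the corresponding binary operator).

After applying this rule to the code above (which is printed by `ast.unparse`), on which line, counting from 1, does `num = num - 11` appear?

Transformed code:
num = num - 11
num = num - (21 + gain)
gain = gain * ((num != 26) * seq)
height = seq - num
if 32 > height:
    num = record(25 < 36)
    emit(11)
else:
    process(seq)
for height in num:
    num = height % 7

1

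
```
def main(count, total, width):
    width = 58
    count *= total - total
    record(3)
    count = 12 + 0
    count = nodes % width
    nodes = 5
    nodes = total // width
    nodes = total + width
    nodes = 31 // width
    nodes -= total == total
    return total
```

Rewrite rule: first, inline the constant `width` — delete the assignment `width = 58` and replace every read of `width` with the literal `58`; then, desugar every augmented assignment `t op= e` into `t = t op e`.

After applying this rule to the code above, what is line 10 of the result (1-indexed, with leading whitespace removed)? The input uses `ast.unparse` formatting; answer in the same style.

Transformed code:
def main(count, total, width):
    count = count * (total - total)
    record(3)
    count = 12 + 0
    count = nodes % 58
    nodes = 5
    nodes = total // 58
    nodes = total + 58
    nodes = 31 // 58
    nodes = nodes - (total == total)
    return total

nodes = nodes - (total == total)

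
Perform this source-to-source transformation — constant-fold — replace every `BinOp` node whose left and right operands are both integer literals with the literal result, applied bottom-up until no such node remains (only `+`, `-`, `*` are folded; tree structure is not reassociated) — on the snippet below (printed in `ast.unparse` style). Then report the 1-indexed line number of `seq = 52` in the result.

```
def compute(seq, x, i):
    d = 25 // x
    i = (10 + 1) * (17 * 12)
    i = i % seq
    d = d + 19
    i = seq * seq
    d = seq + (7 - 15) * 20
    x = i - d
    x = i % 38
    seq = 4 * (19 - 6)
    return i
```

10

Transformed code:
def compute(seq, x, i):
    d = 25 // x
    i = 2244
    i = i % seq
    d = d + 19
    i = seq * seq
    d = seq + -160
    x = i - d
    x = i % 38
    seq = 52
    return i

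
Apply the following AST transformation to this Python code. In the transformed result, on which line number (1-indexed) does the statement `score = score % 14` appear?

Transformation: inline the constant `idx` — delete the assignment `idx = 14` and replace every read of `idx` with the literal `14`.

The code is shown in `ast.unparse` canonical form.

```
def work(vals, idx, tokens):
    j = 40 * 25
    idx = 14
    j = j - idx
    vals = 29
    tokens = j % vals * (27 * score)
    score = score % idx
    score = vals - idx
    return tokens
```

6

Transformed code:
def work(vals, idx, tokens):
    j = 40 * 25
    j = j - 14
    vals = 29
    tokens = j % vals * (27 * score)
    score = score % 14
    score = vals - 14
    return tokens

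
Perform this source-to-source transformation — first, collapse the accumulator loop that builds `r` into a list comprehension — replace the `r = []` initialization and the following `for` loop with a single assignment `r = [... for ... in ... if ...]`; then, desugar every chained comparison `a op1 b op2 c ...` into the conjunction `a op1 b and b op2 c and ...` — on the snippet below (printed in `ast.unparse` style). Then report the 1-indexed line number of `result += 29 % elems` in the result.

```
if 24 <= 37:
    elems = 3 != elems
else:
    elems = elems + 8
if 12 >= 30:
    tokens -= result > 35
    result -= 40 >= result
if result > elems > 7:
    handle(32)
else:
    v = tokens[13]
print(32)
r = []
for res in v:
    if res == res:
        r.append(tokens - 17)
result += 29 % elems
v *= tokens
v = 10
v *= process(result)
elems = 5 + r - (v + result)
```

Transformed code:
if 24 <= 37:
    elems = 3 != elems
else:
    elems = elems + 8
if 12 >= 30:
    tokens -= result > 35
    result -= 40 >= result
if result > elems and elems > 7:
    handle(32)
else:
    v = tokens[13]
print(32)
r = [tokens - 17 for res in v if res == res]
result += 29 % elems
v *= tokens
v = 10
v *= process(result)
elems = 5 + r - (v + result)

14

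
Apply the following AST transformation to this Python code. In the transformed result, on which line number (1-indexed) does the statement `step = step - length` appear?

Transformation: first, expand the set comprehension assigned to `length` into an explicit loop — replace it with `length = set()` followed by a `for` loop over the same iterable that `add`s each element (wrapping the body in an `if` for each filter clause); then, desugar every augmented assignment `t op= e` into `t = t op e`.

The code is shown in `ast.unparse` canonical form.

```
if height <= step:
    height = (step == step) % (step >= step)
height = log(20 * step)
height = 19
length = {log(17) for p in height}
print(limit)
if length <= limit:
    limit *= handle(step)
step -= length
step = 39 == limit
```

11

Transformed code:
if height <= step:
    height = (step == step) % (step >= step)
height = log(20 * step)
height = 19
length = set()
for p in height:
    length.add(log(17))
print(limit)
if length <= limit:
    limit = limit * handle(step)
step = step - length
step = 39 == limit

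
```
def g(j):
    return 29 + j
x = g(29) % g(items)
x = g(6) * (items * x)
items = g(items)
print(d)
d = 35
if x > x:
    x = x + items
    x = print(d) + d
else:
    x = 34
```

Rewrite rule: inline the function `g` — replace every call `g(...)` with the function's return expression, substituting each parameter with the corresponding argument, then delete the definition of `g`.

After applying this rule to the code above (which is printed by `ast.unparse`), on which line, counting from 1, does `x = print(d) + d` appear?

Transformed code:
x = (29 + 29) % (29 + items)
x = (29 + 6) * (items * x)
items = 29 + items
print(d)
d = 35
if x > x:
    x = x + items
    x = print(d) + d
else:
    x = 34

8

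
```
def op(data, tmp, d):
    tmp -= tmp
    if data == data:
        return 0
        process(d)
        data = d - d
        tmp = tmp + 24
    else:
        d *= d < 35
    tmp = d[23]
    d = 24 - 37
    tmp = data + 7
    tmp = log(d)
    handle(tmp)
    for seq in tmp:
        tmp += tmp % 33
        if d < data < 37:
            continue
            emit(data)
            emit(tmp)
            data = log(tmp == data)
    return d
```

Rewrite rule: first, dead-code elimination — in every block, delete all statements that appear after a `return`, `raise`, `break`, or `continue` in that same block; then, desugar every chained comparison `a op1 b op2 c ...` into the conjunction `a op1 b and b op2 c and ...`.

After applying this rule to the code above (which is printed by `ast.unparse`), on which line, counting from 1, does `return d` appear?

16

Transformed code:
def op(data, tmp, d):
    tmp -= tmp
    if data == data:
        return 0
    else:
        d *= d < 35
    tmp = d[23]
    d = 24 - 37
    tmp = data + 7
    tmp = log(d)
    handle(tmp)
    for seq in tmp:
        tmp += tmp % 33
        if d < data and data < 37:
            continue
    return d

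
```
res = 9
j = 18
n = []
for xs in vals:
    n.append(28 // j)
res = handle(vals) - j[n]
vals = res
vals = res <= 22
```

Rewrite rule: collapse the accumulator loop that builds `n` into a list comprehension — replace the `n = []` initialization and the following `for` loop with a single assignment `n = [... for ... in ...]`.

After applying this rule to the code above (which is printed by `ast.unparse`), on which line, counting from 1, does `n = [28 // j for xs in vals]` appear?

Transformed code:
res = 9
j = 18
n = [28 // j for xs in vals]
res = handle(vals) - j[n]
vals = res
vals = res <= 22

3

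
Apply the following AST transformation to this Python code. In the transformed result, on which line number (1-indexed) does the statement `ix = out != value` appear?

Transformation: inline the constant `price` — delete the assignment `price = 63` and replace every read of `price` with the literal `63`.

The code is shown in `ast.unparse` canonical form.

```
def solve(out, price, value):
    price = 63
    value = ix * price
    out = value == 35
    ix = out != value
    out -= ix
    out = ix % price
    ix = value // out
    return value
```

4

Transformed code:
def solve(out, price, value):
    value = ix * 63
    out = value == 35
    ix = out != value
    out -= ix
    out = ix % 63
    ix = value // out
    return value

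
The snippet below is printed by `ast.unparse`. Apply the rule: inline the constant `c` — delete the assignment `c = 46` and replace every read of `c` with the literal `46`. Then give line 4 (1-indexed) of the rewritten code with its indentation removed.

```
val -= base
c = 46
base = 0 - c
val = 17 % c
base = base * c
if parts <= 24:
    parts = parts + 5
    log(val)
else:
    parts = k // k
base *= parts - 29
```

base = base * 46

Transformed code:
val -= base
base = 0 - 46
val = 17 % 46
base = base * 46
if parts <= 24:
    parts = parts + 5
    log(val)
else:
    parts = k // k
base *= parts - 29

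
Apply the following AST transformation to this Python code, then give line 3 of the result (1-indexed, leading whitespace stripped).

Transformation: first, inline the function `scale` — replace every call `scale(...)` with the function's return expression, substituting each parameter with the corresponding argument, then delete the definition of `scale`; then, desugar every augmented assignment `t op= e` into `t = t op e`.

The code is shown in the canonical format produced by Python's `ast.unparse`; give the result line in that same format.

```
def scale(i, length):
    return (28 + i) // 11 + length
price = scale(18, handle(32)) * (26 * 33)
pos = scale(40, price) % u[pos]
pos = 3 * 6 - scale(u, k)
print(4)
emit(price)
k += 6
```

pos = 3 * 6 - ((28 + u) // 11 + k)

Transformed code:
price = ((28 + 18) // 11 + handle(32)) * (26 * 33)
pos = ((28 + 40) // 11 + price) % u[pos]
pos = 3 * 6 - ((28 + u) // 11 + k)
print(4)
emit(price)
k = k + 6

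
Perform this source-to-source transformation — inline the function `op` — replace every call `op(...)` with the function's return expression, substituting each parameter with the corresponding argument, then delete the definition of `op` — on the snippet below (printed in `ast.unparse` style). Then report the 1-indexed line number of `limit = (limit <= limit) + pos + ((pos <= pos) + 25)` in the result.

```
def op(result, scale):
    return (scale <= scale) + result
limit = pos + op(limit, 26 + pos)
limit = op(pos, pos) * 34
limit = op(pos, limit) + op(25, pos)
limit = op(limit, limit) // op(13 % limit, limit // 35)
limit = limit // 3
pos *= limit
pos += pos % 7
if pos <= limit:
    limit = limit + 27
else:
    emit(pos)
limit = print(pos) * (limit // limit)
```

Transformed code:
limit = pos + ((26 + pos <= 26 + pos) + limit)
limit = ((pos <= pos) + pos) * 34
limit = (limit <= limit) + pos + ((pos <= pos) + 25)
limit = ((limit <= limit) + limit) // ((limit // 35 <= limit // 35) + 13 % limit)
limit = limit // 3
pos *= limit
pos += pos % 7
if pos <= limit:
    limit = limit + 27
else:
    emit(pos)
limit = print(pos) * (limit // limit)

3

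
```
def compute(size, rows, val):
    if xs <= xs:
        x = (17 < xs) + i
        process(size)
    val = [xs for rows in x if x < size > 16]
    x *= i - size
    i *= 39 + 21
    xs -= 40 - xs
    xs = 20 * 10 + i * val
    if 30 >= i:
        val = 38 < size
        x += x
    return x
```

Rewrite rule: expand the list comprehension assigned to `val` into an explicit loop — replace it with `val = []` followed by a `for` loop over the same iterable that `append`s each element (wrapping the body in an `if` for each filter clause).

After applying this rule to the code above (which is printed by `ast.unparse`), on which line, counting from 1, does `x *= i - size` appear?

9

Transformed code:
def compute(size, rows, val):
    if xs <= xs:
        x = (17 < xs) + i
        process(size)
    val = []
    for rows in x:
        if x < size > 16:
            val.append(xs)
    x *= i - size
    i *= 39 + 21
    xs -= 40 - xs
    xs = 20 * 10 + i * val
    if 30 >= i:
        val = 38 < size
        x += x
    return x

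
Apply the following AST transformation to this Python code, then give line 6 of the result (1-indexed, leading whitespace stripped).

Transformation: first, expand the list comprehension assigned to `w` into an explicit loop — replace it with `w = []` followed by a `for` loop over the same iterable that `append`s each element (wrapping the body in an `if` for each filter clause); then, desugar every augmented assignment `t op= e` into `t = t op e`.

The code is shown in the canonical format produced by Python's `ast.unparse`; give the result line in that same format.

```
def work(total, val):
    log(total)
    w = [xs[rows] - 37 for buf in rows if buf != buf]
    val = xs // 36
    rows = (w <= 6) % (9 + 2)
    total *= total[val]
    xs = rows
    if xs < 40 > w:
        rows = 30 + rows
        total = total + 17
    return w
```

Transformed code:
def work(total, val):
    log(total)
    w = []
    for buf in rows:
        if buf != buf:
            w.append(xs[rows] - 37)
    val = xs // 36
    rows = (w <= 6) % (9 + 2)
    total = total * total[val]
    xs = rows
    if xs < 40 > w:
        rows = 30 + rows
        total = total + 17
    return w

w.append(xs[rows] - 37)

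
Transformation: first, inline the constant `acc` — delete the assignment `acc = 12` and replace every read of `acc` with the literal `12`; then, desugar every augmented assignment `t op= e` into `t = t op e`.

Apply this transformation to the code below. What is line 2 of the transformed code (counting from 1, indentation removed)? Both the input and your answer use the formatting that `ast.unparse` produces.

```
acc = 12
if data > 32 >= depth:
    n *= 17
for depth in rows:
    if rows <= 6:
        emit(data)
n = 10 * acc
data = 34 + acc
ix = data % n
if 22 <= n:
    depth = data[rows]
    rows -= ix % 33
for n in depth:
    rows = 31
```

n = n * 17

Transformed code:
if data > 32 >= depth:
    n = n * 17
for depth in rows:
    if rows <= 6:
        emit(data)
n = 10 * 12
data = 34 + 12
ix = data % n
if 22 <= n:
    depth = data[rows]
    rows = rows - ix % 33
for n in depth:
    rows = 31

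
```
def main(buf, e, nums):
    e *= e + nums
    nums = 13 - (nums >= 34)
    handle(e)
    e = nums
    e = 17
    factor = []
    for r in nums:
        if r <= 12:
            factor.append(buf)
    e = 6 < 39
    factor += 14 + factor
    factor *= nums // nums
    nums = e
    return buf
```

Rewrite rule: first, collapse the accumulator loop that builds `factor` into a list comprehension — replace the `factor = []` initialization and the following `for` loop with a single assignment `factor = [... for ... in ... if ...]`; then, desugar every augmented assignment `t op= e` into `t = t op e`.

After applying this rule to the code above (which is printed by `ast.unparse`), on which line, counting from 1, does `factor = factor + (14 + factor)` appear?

Transformed code:
def main(buf, e, nums):
    e = e * (e + nums)
    nums = 13 - (nums >= 34)
    handle(e)
    e = nums
    e = 17
    factor = [buf for r in nums if r <= 12]
    e = 6 < 39
    factor = factor + (14 + factor)
    factor = factor * (nums // nums)
    nums = e
    return buf

9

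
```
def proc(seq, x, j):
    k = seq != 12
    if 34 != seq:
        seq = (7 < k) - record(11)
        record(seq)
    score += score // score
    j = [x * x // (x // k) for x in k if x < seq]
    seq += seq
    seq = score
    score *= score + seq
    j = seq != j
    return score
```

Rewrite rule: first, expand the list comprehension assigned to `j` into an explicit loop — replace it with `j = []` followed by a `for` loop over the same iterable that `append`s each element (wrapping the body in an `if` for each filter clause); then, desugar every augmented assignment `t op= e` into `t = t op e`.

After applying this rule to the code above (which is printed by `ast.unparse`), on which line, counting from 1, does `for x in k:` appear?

Transformed code:
def proc(seq, x, j):
    k = seq != 12
    if 34 != seq:
        seq = (7 < k) - record(11)
        record(seq)
    score = score + score // score
    j = []
    for x in k:
        if x < seq:
            j.append(x * x // (x // k))
    seq = seq + seq
    seq = score
    score = score * (score + seq)
    j = seq != j
    return score

8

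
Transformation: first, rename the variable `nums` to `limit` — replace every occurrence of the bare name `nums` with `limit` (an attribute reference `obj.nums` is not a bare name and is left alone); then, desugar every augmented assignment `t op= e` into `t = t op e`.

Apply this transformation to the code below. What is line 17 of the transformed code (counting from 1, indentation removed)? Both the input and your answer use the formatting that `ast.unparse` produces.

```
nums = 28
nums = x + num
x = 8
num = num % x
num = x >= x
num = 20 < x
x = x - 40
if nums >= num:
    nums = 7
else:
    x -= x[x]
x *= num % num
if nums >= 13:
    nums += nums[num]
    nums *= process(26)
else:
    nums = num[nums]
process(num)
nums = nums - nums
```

limit = num[limit]

Transformed code:
limit = 28
limit = x + num
x = 8
num = num % x
num = x >= x
num = 20 < x
x = x - 40
if limit >= num:
    limit = 7
else:
    x = x - x[x]
x = x * (num % num)
if limit >= 13:
    limit = limit + limit[num]
    limit = limit * process(26)
else:
    limit = num[limit]
process(num)
limit = limit - limit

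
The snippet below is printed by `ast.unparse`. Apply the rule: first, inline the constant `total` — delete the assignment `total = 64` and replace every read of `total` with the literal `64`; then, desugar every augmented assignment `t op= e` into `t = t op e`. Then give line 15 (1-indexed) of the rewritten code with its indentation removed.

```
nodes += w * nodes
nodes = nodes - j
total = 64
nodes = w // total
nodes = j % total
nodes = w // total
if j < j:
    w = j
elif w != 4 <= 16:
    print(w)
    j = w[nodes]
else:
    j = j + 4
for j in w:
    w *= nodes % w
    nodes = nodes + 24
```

nodes = nodes + 24

Transformed code:
nodes = nodes + w * nodes
nodes = nodes - j
nodes = w // 64
nodes = j % 64
nodes = w // 64
if j < j:
    w = j
elif w != 4 <= 16:
    print(w)
    j = w[nodes]
else:
    j = j + 4
for j in w:
    w = w * (nodes % w)
    nodes = nodes + 24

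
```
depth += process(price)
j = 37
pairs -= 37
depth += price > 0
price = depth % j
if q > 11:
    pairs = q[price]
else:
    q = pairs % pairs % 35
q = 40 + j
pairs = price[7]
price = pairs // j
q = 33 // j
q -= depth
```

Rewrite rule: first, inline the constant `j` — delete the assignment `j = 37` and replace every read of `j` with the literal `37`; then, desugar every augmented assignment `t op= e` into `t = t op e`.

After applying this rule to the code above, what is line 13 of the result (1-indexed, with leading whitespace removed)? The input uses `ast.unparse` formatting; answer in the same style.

q = q - depth

Transformed code:
depth = depth + process(price)
pairs = pairs - 37
depth = depth + (price > 0)
price = depth % 37
if q > 11:
    pairs = q[price]
else:
    q = pairs % pairs % 35
q = 40 + 37
pairs = price[7]
price = pairs // 37
q = 33 // 37
q = q - depth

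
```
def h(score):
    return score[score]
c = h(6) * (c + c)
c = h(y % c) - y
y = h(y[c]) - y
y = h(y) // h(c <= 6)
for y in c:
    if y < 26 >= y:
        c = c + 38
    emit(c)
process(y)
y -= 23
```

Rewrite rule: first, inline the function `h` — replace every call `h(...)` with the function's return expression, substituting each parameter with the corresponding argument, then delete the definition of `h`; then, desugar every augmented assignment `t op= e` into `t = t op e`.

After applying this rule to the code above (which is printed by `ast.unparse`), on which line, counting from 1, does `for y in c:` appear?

Transformed code:
c = 6[6] * (c + c)
c = (y % c)[y % c] - y
y = y[c][y[c]] - y
y = y[y] // (c <= 6)[c <= 6]
for y in c:
    if y < 26 >= y:
        c = c + 38
    emit(c)
process(y)
y = y - 23

5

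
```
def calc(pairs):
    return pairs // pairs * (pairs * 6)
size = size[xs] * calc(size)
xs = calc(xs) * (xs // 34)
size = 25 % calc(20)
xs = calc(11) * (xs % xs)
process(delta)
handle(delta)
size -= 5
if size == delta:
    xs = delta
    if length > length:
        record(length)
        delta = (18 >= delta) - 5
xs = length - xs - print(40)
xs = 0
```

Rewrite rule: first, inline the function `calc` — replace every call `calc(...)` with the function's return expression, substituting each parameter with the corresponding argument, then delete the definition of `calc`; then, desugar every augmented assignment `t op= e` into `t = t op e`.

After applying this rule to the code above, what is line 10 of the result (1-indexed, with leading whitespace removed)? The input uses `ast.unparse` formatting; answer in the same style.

Transformed code:
size = size[xs] * (size // size * (size * 6))
xs = xs // xs * (xs * 6) * (xs // 34)
size = 25 % (20 // 20 * (20 * 6))
xs = 11 // 11 * (11 * 6) * (xs % xs)
process(delta)
handle(delta)
size = size - 5
if size == delta:
    xs = delta
    if length > length:
        record(length)
        delta = (18 >= delta) - 5
xs = length - xs - print(40)
xs = 0

if length > length: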